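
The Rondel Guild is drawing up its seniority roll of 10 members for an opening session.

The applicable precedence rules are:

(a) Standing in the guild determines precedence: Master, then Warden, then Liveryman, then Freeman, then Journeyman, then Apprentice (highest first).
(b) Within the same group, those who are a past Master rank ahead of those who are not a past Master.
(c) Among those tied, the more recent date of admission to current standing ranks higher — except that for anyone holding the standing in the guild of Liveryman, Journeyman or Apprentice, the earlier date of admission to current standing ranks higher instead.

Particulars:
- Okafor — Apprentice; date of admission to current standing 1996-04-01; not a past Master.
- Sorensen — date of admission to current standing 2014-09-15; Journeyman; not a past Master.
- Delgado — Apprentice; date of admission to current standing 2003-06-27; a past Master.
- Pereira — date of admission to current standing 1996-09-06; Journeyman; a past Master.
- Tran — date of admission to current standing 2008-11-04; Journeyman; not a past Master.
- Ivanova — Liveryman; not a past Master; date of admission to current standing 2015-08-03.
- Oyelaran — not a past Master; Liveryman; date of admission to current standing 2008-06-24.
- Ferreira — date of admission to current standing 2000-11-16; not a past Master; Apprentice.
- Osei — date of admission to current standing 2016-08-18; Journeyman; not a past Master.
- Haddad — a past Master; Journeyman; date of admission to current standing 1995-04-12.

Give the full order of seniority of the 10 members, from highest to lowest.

By standing in the guild: Oyelaran and Ivanova (Liveryman); then Haddad, Pereira, Tran, Sorensen and Osei (Journeyman); then Delgado, Okafor and Ferreira (Apprentice).
Oyelaran and Ivanova are each not a past Master, so the next rule applies.
Among Oyelaran and Ivanova, by date of admission to current standing (earlier first) (reversed rule for this group): Oyelaran (2008-06-24) before Ivanova (2015-08-03).
Among Haddad, Pereira, Tran, Sorensen and Osei, a past Master before not a past Master: Haddad and Pereira (a past Master) before Tran, Sorensen and Osei (not a past Master).
Among Haddad and Pereira, by date of admission to current standing (earlier first) (reversed rule for this group): Haddad (1995-04-12) before Pereira (1996-09-06).
Among Tran, Sorensen and Osei, by date of admission to current standing (earlier first) (reversed rule for this group): Tran (2008-11-04) before Sorensen (2014-09-15) before Osei (2016-08-18).
Among Delgado, Okafor and Ferreira, a past Master before not a past Master: Delgado (a past Master) before Okafor and Ferreira (not a past Master).
Among Okafor and Ferreira, by date of admission to current standing (earlier first) (reversed rule for this group): Okafor (1996-04-01) before Ferreira (2000-11-16).
Full order: Oyelaran, Ivanova, Haddad, Pereira, Tran, Sorensen, Osei, Delgado, Okafor, Ferreira.

Oyelaran, Ivanova, Haddad, Pereira, Tran, Sorensen, Osei, Delgado, Okafor, Ferreira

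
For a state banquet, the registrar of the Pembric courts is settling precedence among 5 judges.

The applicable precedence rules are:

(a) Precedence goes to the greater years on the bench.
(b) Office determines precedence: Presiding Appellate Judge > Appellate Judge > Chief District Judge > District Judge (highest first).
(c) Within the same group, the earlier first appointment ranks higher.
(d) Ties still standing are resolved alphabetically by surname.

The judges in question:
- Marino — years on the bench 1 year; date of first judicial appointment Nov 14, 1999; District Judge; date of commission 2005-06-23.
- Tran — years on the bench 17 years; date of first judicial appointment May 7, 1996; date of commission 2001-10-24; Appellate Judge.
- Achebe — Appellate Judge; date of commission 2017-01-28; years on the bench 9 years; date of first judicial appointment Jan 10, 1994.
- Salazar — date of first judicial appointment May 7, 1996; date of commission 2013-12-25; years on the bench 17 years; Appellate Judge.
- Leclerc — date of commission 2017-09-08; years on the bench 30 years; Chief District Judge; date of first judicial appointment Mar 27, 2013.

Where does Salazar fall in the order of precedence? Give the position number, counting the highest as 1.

2

By years on the bench (higher first): Leclerc (30 years); then Salazar and Tran (both 17 years); then Achebe (9 years); then Marino (1 year).
Salazar and Tran are each Appellate Judge, so the next rule applies.
Salazar and Tran both have date of first judicial appointment May 7, 1996, so the next rule applies.
Among Salazar and Tran, alphabetically by surname: Salazar before Tran.
Order: Leclerc, Salazar, Tran, Achebe, Marino. So position 2.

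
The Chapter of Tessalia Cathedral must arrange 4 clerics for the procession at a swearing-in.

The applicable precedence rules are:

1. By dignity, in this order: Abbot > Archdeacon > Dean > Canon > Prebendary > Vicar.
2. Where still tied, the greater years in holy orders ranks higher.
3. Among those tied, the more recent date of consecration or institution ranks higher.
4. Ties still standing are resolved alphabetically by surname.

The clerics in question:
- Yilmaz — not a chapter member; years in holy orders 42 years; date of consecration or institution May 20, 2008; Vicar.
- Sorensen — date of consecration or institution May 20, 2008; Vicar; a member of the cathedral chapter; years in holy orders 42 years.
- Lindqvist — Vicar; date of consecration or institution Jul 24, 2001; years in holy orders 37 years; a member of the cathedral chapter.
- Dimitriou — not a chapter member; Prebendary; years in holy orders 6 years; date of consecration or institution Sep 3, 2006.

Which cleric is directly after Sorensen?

By dignity: Dimitriou (Prebendary); then Sorensen, Yilmaz and Lindqvist (Vicar).
Among Sorensen, Yilmaz and Lindqvist, by years in holy orders (higher first): Sorensen and Yilmaz (42 years) before Lindqvist (37 years).
Sorensen and Yilmaz both have date of consecration or institution May 20, 2008, so the next rule applies.
Among Sorensen and Yilmaz, alphabetically by surname: Sorensen before Yilmaz.
Order: Dimitriou, Sorensen, Yilmaz, Lindqvist.

Yilmaz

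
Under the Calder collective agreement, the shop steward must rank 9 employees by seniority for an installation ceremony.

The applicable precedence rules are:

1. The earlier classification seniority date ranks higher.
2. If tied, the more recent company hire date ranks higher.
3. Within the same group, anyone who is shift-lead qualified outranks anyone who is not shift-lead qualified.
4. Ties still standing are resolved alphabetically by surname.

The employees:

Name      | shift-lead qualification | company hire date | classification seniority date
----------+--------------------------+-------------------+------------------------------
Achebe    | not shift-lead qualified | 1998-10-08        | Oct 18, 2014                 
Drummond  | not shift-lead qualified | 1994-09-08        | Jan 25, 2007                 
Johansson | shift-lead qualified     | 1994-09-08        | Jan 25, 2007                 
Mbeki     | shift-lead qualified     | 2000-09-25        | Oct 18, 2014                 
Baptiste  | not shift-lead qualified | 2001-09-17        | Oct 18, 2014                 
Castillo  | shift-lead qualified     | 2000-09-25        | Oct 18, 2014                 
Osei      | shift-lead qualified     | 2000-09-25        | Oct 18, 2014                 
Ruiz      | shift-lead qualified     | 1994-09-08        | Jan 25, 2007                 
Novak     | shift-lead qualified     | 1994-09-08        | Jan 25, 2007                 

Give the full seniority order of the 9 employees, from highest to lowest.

By classification seniority date (earlier first): Johansson, Novak, Ruiz and Drummond (each Jan 25, 2007); then Baptiste, Castillo, Mbeki, Osei and Achebe (each Oct 18, 2014).
Johansson, Novak, Ruiz and Drummond all have company hire date 1994-09-08, so the next rule applies.
Among Johansson, Novak, Ruiz and Drummond, shift-lead qualified before not shift-lead qualified: Johansson, Novak and Ruiz (shift-lead qualified) before Drummond (not shift-lead qualified).
Among Johansson, Novak and Ruiz, alphabetically by surname: Johansson before Novak before Ruiz.
Among Baptiste, Castillo, Mbeki, Osei and Achebe, by company hire date (later first): Baptiste (2001-09-17) before Castillo, Mbeki and Osei (2000-09-25) before Achebe (1998-10-08).
Castillo, Mbeki and Osei are each shift-lead qualified, so the next rule applies.
Among Castillo, Mbeki and Osei, alphabetically by surname: Castillo before Mbeki before Osei.
Full order: Johansson, Novak, Ruiz, Drummond, Baptiste, Castillo, Mbeki, Osei, Achebe.

Johansson, Novak, Ruiz, Drummond, Baptiste, Castillo, Mbeki, Osei, Achebe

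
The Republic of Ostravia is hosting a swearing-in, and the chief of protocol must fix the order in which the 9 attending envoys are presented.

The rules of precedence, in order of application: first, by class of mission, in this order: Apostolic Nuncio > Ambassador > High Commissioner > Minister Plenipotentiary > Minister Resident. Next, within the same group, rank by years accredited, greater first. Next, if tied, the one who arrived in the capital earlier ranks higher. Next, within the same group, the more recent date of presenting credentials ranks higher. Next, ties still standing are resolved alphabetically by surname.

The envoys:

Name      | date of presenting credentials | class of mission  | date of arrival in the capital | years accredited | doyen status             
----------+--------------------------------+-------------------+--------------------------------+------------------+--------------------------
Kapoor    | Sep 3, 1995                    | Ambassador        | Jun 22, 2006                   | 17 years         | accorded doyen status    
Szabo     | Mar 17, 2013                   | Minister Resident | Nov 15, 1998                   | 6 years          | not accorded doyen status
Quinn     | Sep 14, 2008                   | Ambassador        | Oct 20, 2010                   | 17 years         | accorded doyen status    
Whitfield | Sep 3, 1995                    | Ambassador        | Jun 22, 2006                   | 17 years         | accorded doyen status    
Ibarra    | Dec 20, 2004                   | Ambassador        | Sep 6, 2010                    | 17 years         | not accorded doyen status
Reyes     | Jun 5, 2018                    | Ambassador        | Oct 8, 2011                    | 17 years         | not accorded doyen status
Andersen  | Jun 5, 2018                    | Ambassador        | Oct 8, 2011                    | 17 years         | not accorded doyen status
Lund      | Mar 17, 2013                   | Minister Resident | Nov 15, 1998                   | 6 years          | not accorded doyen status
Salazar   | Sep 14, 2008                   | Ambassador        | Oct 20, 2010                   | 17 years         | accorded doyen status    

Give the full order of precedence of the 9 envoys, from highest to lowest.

By class of mission: Kapoor, Whitfield, Ibarra, Quinn, Salazar, Andersen and Reyes (Ambassador); then Lund and Szabo (Minister Resident).
Kapoor, Whitfield, Ibarra, Quinn, Salazar, Andersen and Reyes all have years accredited 17 years, so the next rule applies.
Among Kapoor, Whitfield, Ibarra, Quinn, Salazar, Andersen and Reyes, by date of arrival in the capital (earlier first): Kapoor and Whitfield (Jun 22, 2006) before Ibarra (Sep 6, 2010) before Quinn and Salazar (Oct 20, 2010) before Andersen and Reyes (Oct 8, 2011).
Kapoor and Whitfield both have date of presenting credentials Sep 3, 1995, so the next rule applies.
Among Kapoor and Whitfield, alphabetically by surname: Kapoor before Whitfield.
Quinn and Salazar both have date of presenting credentials Sep 14, 2008, so the next rule applies.
Among Quinn and Salazar, alphabetically by surname: Quinn before Salazar.
Andersen and Reyes both have date of presenting credentials Jun 5, 2018, so the next rule applies.
Among Andersen and Reyes, alphabetically by surname: Andersen before Reyes.
Lund and Szabo both have years accredited 6 years, so the next rule applies.
Lund and Szabo both have date of arrival in the capital Nov 15, 1998, so the next rule applies.
Lund and Szabo both have date of presenting credentials Mar 17, 2013, so the next rule applies.
Among Lund and Szabo, alphabetically by surname: Lund before Szabo.
Full order: Kapoor, Whitfield, Ibarra, Quinn, Salazar, Andersen, Reyes, Lund, Szabo.

Kapoor, Whitfield, Ibarra, Quinn, Salazar, Andersen, Reyes, Lund, Szabo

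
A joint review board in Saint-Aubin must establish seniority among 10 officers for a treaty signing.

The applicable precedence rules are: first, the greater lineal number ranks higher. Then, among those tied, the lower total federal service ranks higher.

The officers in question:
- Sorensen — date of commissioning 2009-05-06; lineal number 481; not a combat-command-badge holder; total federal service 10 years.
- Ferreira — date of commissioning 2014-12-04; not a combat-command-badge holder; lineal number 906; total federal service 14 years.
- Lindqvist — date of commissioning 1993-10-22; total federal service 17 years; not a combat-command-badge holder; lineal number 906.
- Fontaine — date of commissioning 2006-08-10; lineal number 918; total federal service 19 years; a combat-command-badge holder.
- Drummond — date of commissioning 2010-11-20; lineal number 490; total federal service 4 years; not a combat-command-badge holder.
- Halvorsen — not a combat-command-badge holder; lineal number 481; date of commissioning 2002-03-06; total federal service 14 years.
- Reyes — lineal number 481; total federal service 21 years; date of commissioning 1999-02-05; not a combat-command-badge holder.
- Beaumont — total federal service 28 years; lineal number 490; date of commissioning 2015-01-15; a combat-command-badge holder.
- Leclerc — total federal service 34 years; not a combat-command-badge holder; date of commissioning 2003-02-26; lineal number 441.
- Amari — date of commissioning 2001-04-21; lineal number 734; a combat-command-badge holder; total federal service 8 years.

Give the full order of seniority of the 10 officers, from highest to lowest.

Fontaine, Ferreira, Lindqvist, Amari, Drummond, Beaumont, Sorensen, Halvorsen, Reyes, Leclerc

By lineal number (higher first): Fontaine (918); then Ferreira and Lindqvist (both 906); then Amari (734); then Drummond and Beaumont (both 490); then Sorensen, Halvorsen and Reyes (each 481); then Leclerc (441).
Among Ferreira and Lindqvist, by total federal service (lower first): Ferreira (14 years) before Lindqvist (17 years).
Among Drummond and Beaumont, by total federal service (lower first): Drummond (4 years) before Beaumont (28 years).
Among Sorensen, Halvorsen and Reyes, by total federal service (lower first): Sorensen (10 years) before Halvorsen (14 years) before Reyes (21 years).
Full order: Fontaine, Ferreira, Lindqvist, Amari, Drummond, Beaumont, Sorensen, Halvorsen, Reyes, Leclerc.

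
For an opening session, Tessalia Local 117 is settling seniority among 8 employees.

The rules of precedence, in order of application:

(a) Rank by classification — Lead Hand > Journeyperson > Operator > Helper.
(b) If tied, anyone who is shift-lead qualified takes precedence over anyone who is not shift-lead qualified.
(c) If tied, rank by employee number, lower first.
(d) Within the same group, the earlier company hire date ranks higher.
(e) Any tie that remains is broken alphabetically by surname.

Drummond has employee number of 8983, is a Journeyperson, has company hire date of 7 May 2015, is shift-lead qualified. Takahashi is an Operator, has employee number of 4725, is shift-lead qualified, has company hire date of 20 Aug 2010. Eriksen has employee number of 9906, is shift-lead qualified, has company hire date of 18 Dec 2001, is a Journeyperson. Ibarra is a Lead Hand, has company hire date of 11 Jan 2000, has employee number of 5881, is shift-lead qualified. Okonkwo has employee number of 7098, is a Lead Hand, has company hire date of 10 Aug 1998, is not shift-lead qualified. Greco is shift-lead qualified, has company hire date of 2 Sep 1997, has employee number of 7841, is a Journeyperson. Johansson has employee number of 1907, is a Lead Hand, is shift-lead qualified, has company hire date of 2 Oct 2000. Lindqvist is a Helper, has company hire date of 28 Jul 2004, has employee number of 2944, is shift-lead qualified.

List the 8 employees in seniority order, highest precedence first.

By classification: Johansson, Ibarra and Okonkwo (Lead Hand); then Greco, Drummond and Eriksen (Journeyperson); then Takahashi (Operator); then Lindqvist (Helper).
Among Johansson, Ibarra and Okonkwo, shift-lead qualified before not shift-lead qualified: Johansson and Ibarra (shift-lead qualified) before Okonkwo (not shift-lead qualified).
Among Johansson and Ibarra, by employee number (lower first): Johansson (1907) before Ibarra (5881).
Greco, Drummond and Eriksen are each shift-lead qualified, so the next rule applies.
Among Greco, Drummond and Eriksen, by employee number (lower first): Greco (7841) before Drummond (8983) before Eriksen (9906).
Full order: Johansson, Ibarra, Okonkwo, Greco, Drummond, Eriksen, Takahashi, Lindqvist.

Johansson, Ibarra, Okonkwo, Greco, Drummond, Eriksen, Takahashi, Lindqvist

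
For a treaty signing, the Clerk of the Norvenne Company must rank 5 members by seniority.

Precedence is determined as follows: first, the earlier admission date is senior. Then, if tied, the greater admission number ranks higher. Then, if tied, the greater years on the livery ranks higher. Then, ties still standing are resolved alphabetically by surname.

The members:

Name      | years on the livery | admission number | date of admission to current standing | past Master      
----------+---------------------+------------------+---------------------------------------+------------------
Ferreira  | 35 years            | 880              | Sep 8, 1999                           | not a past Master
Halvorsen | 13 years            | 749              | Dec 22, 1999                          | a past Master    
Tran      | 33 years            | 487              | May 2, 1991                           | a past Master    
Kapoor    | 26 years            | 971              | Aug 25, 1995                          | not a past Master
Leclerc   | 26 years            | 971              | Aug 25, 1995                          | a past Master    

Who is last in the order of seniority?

Halvorsen

By date of admission to current standing (earlier first): Tran (May 2, 1991); then Kapoor and Leclerc (both Aug 25, 1995); then Ferreira (Sep 8, 1999); then Halvorsen (Dec 22, 1999).
Kapoor and Leclerc both have admission number 971, so the next rule applies.
Kapoor and Leclerc both have years on the livery 26 years, so the next rule applies.
Among Kapoor and Leclerc, alphabetically by surname: Kapoor before Leclerc.
Order: Tran, Kapoor, Leclerc, Ferreira, Halvorsen.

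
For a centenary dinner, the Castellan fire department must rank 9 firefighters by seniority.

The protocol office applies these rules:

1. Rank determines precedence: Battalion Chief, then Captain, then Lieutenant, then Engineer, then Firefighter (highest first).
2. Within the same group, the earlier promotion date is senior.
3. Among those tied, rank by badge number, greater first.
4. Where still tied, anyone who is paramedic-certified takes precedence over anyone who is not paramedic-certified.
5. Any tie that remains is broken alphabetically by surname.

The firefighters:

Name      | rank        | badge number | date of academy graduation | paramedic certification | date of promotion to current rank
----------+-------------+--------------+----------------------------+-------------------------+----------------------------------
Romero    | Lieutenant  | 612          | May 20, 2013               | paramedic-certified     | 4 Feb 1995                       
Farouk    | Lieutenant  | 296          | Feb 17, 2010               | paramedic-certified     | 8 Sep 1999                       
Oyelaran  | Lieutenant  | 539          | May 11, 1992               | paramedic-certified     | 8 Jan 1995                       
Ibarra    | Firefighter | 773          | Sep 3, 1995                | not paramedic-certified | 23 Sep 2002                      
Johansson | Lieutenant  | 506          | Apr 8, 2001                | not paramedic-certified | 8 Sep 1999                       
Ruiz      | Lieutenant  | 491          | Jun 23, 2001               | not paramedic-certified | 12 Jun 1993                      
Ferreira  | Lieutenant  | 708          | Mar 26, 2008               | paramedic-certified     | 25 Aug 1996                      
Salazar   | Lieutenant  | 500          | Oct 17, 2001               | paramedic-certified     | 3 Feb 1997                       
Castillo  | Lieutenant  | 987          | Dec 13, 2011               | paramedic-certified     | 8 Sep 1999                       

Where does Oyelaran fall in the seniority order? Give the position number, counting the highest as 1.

2

By rank: Ruiz, Oyelaran, Romero, Ferreira, Salazar, Castillo, Johansson and Farouk (Lieutenant); then Ibarra (Firefighter).
Among Ruiz, Oyelaran, Romero, Ferreira, Salazar, Castillo, Johansson and Farouk, by date of promotion to current rank (earlier first): Ruiz (12 Jun 1993) before Oyelaran (8 Jan 1995) before Romero (4 Feb 1995) before Ferreira (25 Aug 1996) before Salazar (3 Feb 1997) before Castillo, Johansson and Farouk (8 Sep 1999).
Among Castillo, Johansson and Farouk, by badge number (higher first): Castillo (987) before Johansson (506) before Farouk (296).
Order: Ruiz, Oyelaran, Romero, Ferreira, Salazar, Castillo, Johansson, Farouk, Ibarra. So position 2.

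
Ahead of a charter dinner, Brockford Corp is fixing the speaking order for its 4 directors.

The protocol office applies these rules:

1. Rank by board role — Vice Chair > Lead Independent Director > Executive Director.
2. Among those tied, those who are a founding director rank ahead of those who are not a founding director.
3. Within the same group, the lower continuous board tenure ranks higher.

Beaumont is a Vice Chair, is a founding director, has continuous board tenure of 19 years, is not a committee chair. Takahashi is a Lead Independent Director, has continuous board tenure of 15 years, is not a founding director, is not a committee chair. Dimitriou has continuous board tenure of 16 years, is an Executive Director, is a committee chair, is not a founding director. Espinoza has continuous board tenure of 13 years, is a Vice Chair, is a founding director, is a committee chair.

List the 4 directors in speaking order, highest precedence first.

By board role: Espinoza and Beaumont (Vice Chair); then Takahashi (Lead Independent Director); then Dimitriou (Executive Director).
Espinoza and Beaumont are each a founding director, so the next rule applies.
Among Espinoza and Beaumont, by continuous board tenure (lower first): Espinoza (13 years) before Beaumont (19 years).
Full order: Espinoza, Beaumont, Takahashi, Dimitriou.

Espinoza, Beaumont, Takahashi, Dimitriou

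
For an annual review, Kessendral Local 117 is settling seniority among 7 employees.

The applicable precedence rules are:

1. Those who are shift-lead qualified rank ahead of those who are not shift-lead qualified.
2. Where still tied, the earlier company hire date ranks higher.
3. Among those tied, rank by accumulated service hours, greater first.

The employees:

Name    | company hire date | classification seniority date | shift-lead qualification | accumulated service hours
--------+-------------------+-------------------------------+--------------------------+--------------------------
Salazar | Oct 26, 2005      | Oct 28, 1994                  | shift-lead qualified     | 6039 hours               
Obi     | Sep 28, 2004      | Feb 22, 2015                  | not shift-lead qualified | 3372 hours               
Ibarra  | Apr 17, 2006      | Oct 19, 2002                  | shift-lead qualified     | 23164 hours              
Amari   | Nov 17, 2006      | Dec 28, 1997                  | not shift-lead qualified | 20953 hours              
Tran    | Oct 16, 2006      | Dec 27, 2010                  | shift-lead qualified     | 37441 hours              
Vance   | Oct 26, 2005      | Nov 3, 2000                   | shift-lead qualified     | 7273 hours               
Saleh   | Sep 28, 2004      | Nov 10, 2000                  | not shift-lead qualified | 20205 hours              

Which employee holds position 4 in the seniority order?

Tran

By the first rule: Vance, Salazar, Ibarra and Tran (each shift-lead qualified); then Saleh, Obi and Amari (each not shift-lead qualified).
Among Vance, Salazar, Ibarra and Tran, by company hire date (earlier first): Vance and Salazar (Oct 26, 2005) before Ibarra (Apr 17, 2006) before Tran (Oct 16, 2006).
Among Vance and Salazar, by accumulated service hours (higher first): Vance (7273 hours) before Salazar (6039 hours).
Among Saleh, Obi and Amari, by company hire date (earlier first): Saleh and Obi (Sep 28, 2004) before Amari (Nov 17, 2006).
Among Saleh and Obi, by accumulated service hours (higher first): Saleh (20205 hours) before Obi (3372 hours).
Order: Vance, Salazar, Ibarra, Tran, Saleh, Obi, Amari.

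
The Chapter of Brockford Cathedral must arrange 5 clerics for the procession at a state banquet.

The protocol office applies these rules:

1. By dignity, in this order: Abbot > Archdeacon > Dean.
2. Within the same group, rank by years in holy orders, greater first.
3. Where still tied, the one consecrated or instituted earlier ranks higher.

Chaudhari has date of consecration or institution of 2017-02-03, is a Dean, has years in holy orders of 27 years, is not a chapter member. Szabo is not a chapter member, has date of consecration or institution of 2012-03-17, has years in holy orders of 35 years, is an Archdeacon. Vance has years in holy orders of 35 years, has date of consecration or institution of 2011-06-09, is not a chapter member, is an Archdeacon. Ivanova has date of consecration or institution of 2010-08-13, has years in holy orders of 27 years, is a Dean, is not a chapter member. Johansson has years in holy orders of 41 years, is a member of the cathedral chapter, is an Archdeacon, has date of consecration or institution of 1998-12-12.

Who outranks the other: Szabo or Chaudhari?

By dignity: Johansson, Vance and Szabo (Archdeacon); then Ivanova and Chaudhari (Dean).
Among Johansson, Vance and Szabo, by years in holy orders (higher first): Johansson (41 years) before Vance and Szabo (35 years).
Among Vance and Szabo, by date of consecration or institution (earlier first): Vance (2011-06-09) before Szabo (2012-03-17).
Ivanova and Chaudhari both have years in holy orders 27 years, so the next rule applies.
Among Ivanova and Chaudhari, by date of consecration or institution (earlier first): Ivanova (2010-08-13) before Chaudhari (2017-02-03).
So Szabo takes precedence.

Szabo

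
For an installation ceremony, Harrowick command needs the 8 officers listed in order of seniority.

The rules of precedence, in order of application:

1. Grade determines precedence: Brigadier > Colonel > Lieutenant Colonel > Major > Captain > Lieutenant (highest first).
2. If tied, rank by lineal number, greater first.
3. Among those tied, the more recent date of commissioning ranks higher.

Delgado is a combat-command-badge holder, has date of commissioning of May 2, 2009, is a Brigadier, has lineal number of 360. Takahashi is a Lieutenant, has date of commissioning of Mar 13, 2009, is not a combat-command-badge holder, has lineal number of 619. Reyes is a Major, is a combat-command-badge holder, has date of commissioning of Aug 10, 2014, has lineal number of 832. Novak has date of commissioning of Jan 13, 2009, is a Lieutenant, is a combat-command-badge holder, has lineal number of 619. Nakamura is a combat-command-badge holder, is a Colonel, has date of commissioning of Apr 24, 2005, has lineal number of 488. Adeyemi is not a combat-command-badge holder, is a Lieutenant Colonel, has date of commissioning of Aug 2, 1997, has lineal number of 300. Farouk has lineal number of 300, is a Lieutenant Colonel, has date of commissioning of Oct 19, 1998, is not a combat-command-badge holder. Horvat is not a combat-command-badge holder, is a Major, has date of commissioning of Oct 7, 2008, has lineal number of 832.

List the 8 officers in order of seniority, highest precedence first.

Delgado, Nakamura, Farouk, Adeyemi, Reyes, Horvat, Takahashi, Novak

By grade: Delgado (Brigadier); then Nakamura (Colonel); then Farouk and Adeyemi (Lieutenant Colonel); then Reyes and Horvat (Major); then Takahashi and Novak (Lieutenant).
Farouk and Adeyemi both have lineal number 300, so the next rule applies.
Among Farouk and Adeyemi, by date of commissioning (later first): Farouk (Oct 19, 1998) before Adeyemi (Aug 2, 1997).
Reyes and Horvat both have lineal number 832, so the next rule applies.
Among Reyes and Horvat, by date of commissioning (later first): Reyes (Aug 10, 2014) before Horvat (Oct 7, 2008).
Takahashi and Novak both have lineal number 619, so the next rule applies.
Among Takahashi and Novak, by date of commissioning (later first): Takahashi (Mar 13, 2009) before Novak (Jan 13, 2009).
Full order: Delgado, Nakamura, Farouk, Adeyemi, Reyes, Horvat, Takahashi, Novak.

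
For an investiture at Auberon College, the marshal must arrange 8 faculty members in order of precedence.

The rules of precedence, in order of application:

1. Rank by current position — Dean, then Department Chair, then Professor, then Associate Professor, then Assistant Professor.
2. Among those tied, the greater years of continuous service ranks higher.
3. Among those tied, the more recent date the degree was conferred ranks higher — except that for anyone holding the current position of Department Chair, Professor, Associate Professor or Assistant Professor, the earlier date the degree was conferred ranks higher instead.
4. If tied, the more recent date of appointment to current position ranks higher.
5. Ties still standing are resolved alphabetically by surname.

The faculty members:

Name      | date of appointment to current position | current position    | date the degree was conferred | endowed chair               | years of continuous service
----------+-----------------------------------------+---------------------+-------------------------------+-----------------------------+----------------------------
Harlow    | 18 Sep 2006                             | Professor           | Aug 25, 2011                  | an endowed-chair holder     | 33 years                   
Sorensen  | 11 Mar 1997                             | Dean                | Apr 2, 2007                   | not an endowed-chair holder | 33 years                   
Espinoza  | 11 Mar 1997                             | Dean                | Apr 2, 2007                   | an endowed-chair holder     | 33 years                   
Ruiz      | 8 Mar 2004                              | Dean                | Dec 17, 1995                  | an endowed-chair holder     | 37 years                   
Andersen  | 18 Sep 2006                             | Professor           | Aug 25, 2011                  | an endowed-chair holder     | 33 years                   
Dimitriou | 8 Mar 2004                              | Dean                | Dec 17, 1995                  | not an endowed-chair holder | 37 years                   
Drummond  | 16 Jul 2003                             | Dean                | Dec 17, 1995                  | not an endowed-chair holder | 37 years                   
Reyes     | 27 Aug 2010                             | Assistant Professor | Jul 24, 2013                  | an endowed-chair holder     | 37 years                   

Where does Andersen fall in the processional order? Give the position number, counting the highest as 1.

6

By current position: Dimitriou, Ruiz, Drummond, Espinoza and Sorensen (Dean); then Andersen and Harlow (Professor); then Reyes (Assistant Professor).
Among Dimitriou, Ruiz, Drummond, Espinoza and Sorensen, by years of continuous service (higher first): Dimitriou, Ruiz and Drummond (37 years) before Espinoza and Sorensen (33 years).
Dimitriou, Ruiz and Drummond all have date the degree was conferred Dec 17, 1995, so the next rule applies.
Among Dimitriou, Ruiz and Drummond, by date of appointment to current position (later first): Dimitriou and Ruiz (8 Mar 2004) before Drummond (16 Jul 2003).
Among Dimitriou and Ruiz, alphabetically by surname: Dimitriou before Ruiz.
Espinoza and Sorensen both have date the degree was conferred Apr 2, 2007, so the next rule applies.
Espinoza and Sorensen both have date of appointment to current position 11 Mar 1997, so the next rule applies.
Among Espinoza and Sorensen, alphabetically by surname: Espinoza before Sorensen.
Andersen and Harlow both have years of continuous service 33 years, so the next rule applies.
Andersen and Harlow both have date the degree was conferred Aug 25, 2011, so the next rule applies.
Andersen and Harlow both have date of appointment to current position 18 Sep 2006, so the next rule applies.
Among Andersen and Harlow, alphabetically by surname: Andersen before Harlow.
Order: Dimitriou, Ruiz, Drummond, Espinoza, Sorensen, Andersen, Harlow, Reyes. So position 6.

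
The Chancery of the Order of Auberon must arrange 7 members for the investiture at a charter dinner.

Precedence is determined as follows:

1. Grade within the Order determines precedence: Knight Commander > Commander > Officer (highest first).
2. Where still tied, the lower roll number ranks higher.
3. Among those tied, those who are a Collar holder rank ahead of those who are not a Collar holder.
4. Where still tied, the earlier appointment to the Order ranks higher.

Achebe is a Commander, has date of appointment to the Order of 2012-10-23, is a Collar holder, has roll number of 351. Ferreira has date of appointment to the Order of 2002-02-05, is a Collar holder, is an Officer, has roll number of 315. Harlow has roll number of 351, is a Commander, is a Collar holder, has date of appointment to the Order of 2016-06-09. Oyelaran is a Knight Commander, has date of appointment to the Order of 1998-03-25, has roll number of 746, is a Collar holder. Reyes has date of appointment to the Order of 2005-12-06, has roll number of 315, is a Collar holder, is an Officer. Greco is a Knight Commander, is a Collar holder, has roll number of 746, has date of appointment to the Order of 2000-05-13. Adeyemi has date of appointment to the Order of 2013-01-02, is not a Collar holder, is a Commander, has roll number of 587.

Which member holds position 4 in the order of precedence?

By grade within the Order: Oyelaran and Greco (Knight Commander); then Achebe, Harlow and Adeyemi (Commander); then Ferreira and Reyes (Officer).
Oyelaran and Greco both have roll number 746, so the next rule applies.
Oyelaran and Greco are each a Collar holder, so the next rule applies.
Among Oyelaran and Greco, by date of appointment to the Order (earlier first): Oyelaran (1998-03-25) before Greco (2000-05-13).
Among Achebe, Harlow and Adeyemi, by roll number (lower first): Achebe and Harlow (351) before Adeyemi (587).
Achebe and Harlow are each a Collar holder, so the next rule applies.
Among Achebe and Harlow, by date of appointment to the Order (earlier first): Achebe (2012-10-23) before Harlow (2016-06-09).
Ferreira and Reyes both have roll number 315, so the next rule applies.
Ferreira and Reyes are each a Collar holder, so the next rule applies.
Among Ferreira and Reyes, by date of appointment to the Order (earlier first): Ferreira (2002-02-05) before Reyes (2005-12-06).
Order: Oyelaran, Greco, Achebe, Harlow, Adeyemi, Ferreira, Reyes.

Harlow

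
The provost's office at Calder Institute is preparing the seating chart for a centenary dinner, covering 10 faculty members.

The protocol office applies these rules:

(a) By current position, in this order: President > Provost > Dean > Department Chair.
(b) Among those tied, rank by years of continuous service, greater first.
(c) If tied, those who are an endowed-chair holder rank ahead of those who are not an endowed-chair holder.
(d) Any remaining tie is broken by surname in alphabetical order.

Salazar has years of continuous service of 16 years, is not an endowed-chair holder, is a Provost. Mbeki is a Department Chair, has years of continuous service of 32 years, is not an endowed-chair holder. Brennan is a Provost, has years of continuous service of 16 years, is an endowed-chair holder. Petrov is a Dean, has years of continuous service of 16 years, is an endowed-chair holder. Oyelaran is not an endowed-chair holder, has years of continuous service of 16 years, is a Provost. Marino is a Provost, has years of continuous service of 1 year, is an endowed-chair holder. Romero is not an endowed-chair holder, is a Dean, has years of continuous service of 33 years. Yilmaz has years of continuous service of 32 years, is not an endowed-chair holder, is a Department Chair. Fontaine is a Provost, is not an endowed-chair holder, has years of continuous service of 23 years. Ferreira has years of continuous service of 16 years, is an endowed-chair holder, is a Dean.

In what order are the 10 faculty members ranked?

By current position: Fontaine, Brennan, Oyelaran, Salazar and Marino (Provost); then Romero, Ferreira and Petrov (Dean); then Mbeki and Yilmaz (Department Chair).
Among Fontaine, Brennan, Oyelaran, Salazar and Marino, by years of continuous service (higher first): Fontaine (23 years) before Brennan, Oyelaran and Salazar (16 years) before Marino (1 year).
Among Brennan, Oyelaran and Salazar, an endowed-chair holder before not an endowed-chair holder: Brennan (an endowed-chair holder) before Oyelaran and Salazar (not an endowed-chair holder).
Among Oyelaran and Salazar, alphabetically by surname: Oyelaran before Salazar.
Among Romero, Ferreira and Petrov, by years of continuous service (higher first): Romero (33 years) before Ferreira and Petrov (16 years).
Ferreira and Petrov are each an endowed-chair holder, so the next rule applies.
Among Ferreira and Petrov, alphabetically by surname: Ferreira before Petrov.
Mbeki and Yilmaz both have years of continuous service 32 years, so the next rule applies.
Mbeki and Yilmaz are each not an endowed-chair holder, so the next rule applies.
Among Mbeki and Yilmaz, alphabetically by surname: Mbeki before Yilmaz.
Full order: Fontaine, Brennan, Oyelaran, Salazar, Marino, Romero, Ferreira, Petrov, Mbeki, Yilmaz.

Fontaine, Brennan, Oyelaran, Salazar, Marino, Romero, Ferreira, Petrov, Mbeki, Yilmaz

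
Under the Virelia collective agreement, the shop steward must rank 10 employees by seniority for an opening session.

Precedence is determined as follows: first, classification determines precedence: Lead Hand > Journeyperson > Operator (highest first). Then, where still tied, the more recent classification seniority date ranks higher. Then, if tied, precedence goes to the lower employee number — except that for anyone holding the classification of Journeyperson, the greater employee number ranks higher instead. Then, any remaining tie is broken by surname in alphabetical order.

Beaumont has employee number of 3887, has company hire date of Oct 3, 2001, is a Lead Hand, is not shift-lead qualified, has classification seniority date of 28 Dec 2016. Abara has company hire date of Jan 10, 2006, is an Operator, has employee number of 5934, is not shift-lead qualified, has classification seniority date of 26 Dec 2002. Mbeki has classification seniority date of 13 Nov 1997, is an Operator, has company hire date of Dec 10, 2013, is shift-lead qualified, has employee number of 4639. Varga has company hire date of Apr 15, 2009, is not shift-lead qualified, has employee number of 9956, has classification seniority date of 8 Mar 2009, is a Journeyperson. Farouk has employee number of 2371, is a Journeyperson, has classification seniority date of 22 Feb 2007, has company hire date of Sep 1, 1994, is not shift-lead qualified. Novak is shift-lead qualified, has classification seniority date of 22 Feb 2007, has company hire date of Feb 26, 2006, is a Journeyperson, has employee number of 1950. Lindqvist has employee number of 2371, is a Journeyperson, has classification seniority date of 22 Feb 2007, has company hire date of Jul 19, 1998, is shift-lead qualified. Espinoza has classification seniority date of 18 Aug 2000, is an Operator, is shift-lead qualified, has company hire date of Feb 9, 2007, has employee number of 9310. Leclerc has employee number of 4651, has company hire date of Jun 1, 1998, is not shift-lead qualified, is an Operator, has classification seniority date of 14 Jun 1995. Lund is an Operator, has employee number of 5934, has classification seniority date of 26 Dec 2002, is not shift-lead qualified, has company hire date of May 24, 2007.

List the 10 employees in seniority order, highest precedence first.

Beaumont, Varga, Farouk, Lindqvist, Novak, Abara, Lund, Espinoza, Mbeki, Leclerc

By classification: Beaumont (Lead Hand); then Varga, Farouk, Lindqvist and Novak (Journeyperson); then Abara, Lund, Espinoza, Mbeki and Leclerc (Operator).
Among Varga, Farouk, Lindqvist and Novak, by classification seniority date (later first): Varga (8 Mar 2009) before Farouk, Lindqvist and Novak (22 Feb 2007).
Among Farouk, Lindqvist and Novak, by employee number (higher first) (reversed rule for this group): Farouk and Lindqvist (2371) before Novak (1950).
Among Farouk and Lindqvist, alphabetically by surname: Farouk before Lindqvist.
Among Abara, Lund, Espinoza, Mbeki and Leclerc, by classification seniority date (later first): Abara and Lund (26 Dec 2002) before Espinoza (18 Aug 2000) before Mbeki (13 Nov 1997) before Leclerc (14 Jun 1995).
Abara and Lund both have employee number 5934, so the next rule applies.
Among Abara and Lund, alphabetically by surname: Abara before Lund.
Full order: Beaumont, Varga, Farouk, Lindqvist, Novak, Abara, Lund, Espinoza, Mbeki, Leclerc.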